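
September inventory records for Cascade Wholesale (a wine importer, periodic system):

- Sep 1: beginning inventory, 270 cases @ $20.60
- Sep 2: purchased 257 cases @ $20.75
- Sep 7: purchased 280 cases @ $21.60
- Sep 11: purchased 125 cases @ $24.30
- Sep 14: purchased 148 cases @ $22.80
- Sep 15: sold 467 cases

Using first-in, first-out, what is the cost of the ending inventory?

Sep 15, 467 sold [FIFO — oldest first]: 270 @ $20.60 + 197 @ $20.75 = $9,649.75
Ending inventory: 60 @ $20.75 + 280 @ $21.60 + 125 @ $24.30 + 148 @ $22.80 = $13,704.90

Ending inventory = $13,704.90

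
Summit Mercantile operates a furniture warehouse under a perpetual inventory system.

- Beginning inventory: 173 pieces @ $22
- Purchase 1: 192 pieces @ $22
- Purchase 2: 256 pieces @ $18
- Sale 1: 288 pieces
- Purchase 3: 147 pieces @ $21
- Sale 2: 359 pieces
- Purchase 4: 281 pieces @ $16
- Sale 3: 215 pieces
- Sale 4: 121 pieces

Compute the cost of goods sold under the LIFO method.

Sale 1 (288) [LIFO — newest first]: 256 @ $18 + 32 @ $22 = $5,312
Sale 2 (359) [LIFO — newest first]: 147 @ $21 + 160 @ $22 + 52 @ $22 = $7,751
Sale 3 (215) [LIFO — newest first]: 215 @ $16 = $3,440
Sale 4 (121) [LIFO — newest first]: 66 @ $16 + 55 @ $22 = $2,266
Total COGS = $5,312 + $7,751 + $3,440 + $2,266 = $18,769
Ending inventory: 66 @ $22 = $1,452

COGS = $18,769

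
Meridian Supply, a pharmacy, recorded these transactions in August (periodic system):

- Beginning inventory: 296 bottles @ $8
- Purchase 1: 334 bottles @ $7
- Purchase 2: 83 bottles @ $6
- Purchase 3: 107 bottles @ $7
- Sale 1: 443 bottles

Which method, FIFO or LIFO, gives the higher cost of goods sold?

FIFO

FIFO COGS: 296 @ $8 + 147 @ $7 = $3,397
LIFO COGS: 107 @ $7 + 83 @ $6 + 253 @ $7 = $3,018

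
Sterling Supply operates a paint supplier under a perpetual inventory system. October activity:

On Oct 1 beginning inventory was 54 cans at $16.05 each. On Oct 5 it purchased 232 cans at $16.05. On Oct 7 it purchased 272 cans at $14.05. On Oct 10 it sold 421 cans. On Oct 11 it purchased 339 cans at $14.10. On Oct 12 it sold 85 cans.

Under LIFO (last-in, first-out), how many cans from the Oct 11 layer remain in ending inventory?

254

Oct 10, 421 sold [LIFO — newest first]: 272 @ $14.05 + 149 @ $16.05 = $6,213.05
Oct 12, 85 sold [LIFO — newest first]: 85 @ $14.10 = $1,198.50
Total COGS = $6,213.05 + $1,198.50 = $7,411.55
Ending inventory: 54 @ $16.05 + 83 @ $16.05 + 254 @ $14.10 = $5,780.25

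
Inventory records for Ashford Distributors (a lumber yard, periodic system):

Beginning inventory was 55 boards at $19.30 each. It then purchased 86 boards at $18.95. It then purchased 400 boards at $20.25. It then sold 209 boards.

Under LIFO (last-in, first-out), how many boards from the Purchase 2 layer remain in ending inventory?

Sale 1 (209) [LIFO — newest first]: 209 @ $20.25 = $4,232.25
Ending inventory: 55 @ $19.30 + 86 @ $18.95 + 191 @ $20.25 = $6,558.95

191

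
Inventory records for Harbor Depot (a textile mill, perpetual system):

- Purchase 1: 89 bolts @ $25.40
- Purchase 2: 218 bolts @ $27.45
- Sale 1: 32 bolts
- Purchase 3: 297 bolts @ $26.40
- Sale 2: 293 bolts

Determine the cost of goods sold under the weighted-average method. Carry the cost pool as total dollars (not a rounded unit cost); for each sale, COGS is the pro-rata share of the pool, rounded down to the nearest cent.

COGS = $8,658.77

After Purchase 1: 89 on hand, pool $2,260.60 (≈ $25.4000 each)
After Purchase 2: 307 on hand, pool $8,244.70 (≈ $26.8557 each)
Sale 1, sell 32: 32/307 × $8,244.70 → $859.38
After Purchase 3: 572 on hand, pool $15,226.12 (≈ $26.6191 each)
Sale 2, sell 293: 293/572 × $15,226.12 → $7,799.39
Total COGS = $859.38 + $7,799.39 = $8,658.77
Ending inventory (cost pool remaining) = $7,426.73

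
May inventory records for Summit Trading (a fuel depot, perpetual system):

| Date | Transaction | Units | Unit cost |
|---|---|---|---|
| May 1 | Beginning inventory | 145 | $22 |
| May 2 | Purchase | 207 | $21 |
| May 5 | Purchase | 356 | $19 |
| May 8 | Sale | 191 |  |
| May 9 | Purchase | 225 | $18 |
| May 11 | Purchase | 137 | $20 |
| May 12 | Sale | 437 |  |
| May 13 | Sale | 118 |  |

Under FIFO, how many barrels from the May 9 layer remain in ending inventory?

187

May 8, 191 sold [FIFO — oldest first]: 145 @ $22 + 46 @ $21 = $4,156
May 12, 437 sold [FIFO — oldest first]: 161 @ $21 + 276 @ $19 = $8,625
May 13, 118 sold [FIFO — oldest first]: 80 @ $19 + 38 @ $18 = $2,204
Total COGS = $4,156 + $8,625 + $2,204 = $14,985
Ending inventory: 187 @ $18 + 137 @ $20 = $6,106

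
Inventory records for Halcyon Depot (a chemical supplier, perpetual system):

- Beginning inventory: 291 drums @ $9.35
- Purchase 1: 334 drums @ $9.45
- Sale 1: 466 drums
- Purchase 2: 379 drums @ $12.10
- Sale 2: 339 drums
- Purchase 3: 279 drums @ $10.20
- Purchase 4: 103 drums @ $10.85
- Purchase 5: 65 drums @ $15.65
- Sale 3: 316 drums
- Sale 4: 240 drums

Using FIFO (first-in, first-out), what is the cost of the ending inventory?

Sale 1 (466) [FIFO — oldest first]: 291 @ $9.35 + 175 @ $9.45 = $4,374.60
Sale 2 (339) [FIFO — oldest first]: 159 @ $9.45 + 180 @ $12.10 = $3,680.55
Sale 3 (316) [FIFO — oldest first]: 199 @ $12.10 + 117 @ $10.20 = $3,601.30
Sale 4 (240) [FIFO — oldest first]: 162 @ $10.20 + 78 @ $10.85 = $2,498.70
Total COGS = $4,374.60 + $3,680.55 + $3,601.30 + $2,498.70 = $14,155.15
Ending inventory: 25 @ $10.85 + 65 @ $15.65 = $1,288.50
Check: goods available $15,443.65 = COGS $14,155.15 + ending $1,288.50

Ending inventory = $1,288.50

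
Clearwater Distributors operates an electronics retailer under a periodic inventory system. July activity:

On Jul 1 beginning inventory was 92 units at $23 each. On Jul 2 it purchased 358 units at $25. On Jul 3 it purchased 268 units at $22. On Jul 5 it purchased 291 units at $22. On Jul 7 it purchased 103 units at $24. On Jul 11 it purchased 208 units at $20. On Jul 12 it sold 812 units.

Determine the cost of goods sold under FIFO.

Jul 12, 812 sold [FIFO — oldest first]: 92 @ $23 + 358 @ $25 + 268 @ $22 + 94 @ $22 = $19,030
Ending inventory: 197 @ $22 + 103 @ $24 + 208 @ $20 = $10,966
Check: goods available $29,996 = COGS $19,030 + ending $10,966

COGS = $19,030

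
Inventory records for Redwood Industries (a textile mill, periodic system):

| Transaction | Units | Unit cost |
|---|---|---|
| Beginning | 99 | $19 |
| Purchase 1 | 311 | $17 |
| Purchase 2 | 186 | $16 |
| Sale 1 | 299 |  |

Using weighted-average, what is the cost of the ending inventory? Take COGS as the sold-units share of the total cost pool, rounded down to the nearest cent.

Sale 1, sell 299: 299/596 × $10,144.00 → $5,089.02
Ending inventory (cost pool remaining) = $5,054.98

Ending inventory = $5,054.98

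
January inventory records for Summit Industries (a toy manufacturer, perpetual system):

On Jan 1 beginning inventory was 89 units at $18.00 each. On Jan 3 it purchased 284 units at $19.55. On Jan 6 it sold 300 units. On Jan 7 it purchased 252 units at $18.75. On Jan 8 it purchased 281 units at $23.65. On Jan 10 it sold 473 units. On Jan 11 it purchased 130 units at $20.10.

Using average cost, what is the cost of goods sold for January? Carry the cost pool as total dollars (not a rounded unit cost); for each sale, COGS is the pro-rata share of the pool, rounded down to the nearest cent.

After Jan 1: 89 on hand, pool $1,602.00 (≈ $18.0000 each)
After Jan 3: 373 on hand, pool $7,154.20 (≈ $19.1802 each)
Jan 6, sell 300: 300/373 × $7,154.20 → $5,754.04
After Jan 7: 325 on hand, pool $6,125.16 (≈ $18.8466 each)
After Jan 8: 606 on hand, pool $12,770.81 (≈ $21.0739 each)
Jan 10, sell 473: 473/606 × $12,770.81 → $9,967.97
After Jan 11: 263 on hand, pool $5,415.84 (≈ $20.5925 each)
Total COGS = $5,754.04 + $9,967.97 = $15,722.01
Ending inventory (cost pool remaining) = $5,415.84

COGS = $15,722.01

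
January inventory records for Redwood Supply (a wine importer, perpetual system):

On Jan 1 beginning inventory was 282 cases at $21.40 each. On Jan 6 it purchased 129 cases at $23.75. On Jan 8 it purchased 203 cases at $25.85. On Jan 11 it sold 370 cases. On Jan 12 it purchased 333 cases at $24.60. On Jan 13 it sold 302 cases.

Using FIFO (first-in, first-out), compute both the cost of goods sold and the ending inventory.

Jan 11, 370 sold [FIFO — oldest first]: 282 @ $21.40 + 88 @ $23.75 = $8,124.80
Jan 13, 302 sold [FIFO — oldest first]: 41 @ $23.75 + 203 @ $25.85 + 58 @ $24.60 = $7,648.10
Total COGS = $8,124.80 + $7,648.10 = $15,772.90
Ending inventory: 275 @ $24.60 = $6,765.00

COGS = $15,772.90; ending inventory = $6,765.00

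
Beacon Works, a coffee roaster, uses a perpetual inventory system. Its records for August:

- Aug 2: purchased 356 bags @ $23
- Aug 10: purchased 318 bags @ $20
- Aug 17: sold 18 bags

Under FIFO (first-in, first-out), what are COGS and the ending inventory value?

COGS = $414; ending inventory = $14,134

Aug 17, 18 sold [FIFO — oldest first]: 18 @ $23 = $414
Ending inventory: 338 @ $23 + 318 @ $20 = $14,134
Check: goods available $14,548 = COGS $414 + ending $14,134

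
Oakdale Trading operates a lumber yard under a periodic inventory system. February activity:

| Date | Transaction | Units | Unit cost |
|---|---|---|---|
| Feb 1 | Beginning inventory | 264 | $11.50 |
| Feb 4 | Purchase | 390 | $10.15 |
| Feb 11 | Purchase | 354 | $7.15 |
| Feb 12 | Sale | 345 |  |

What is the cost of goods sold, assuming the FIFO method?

Feb 12, 345 sold [FIFO — oldest first]: 264 @ $11.50 + 81 @ $10.15 = $3,858.15
Ending inventory: 309 @ $10.15 + 354 @ $7.15 = $5,667.45
Check: goods available $9,525.60 = COGS $3,858.15 + ending $5,667.45

COGS = $3,858.15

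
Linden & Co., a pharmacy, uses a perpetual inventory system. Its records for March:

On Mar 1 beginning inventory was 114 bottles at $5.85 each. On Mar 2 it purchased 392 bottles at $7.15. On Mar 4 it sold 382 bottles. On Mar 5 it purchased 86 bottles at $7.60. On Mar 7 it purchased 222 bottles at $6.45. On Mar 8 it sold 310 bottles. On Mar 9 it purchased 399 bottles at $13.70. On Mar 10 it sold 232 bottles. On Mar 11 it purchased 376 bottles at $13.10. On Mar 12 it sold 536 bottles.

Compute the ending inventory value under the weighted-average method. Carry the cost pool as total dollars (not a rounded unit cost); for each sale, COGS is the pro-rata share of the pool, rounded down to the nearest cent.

After Mar 1: 114 on hand, pool $666.90 (≈ $5.8500 each)
After Mar 2: 506 on hand, pool $3,469.70 (≈ $6.8571 each)
Mar 4, sell 382: 382/506 × $3,469.70 → $2,619.41
After Mar 5: 210 on hand, pool $1,503.89 (≈ $7.1614 each)
After Mar 7: 432 on hand, pool $2,935.79 (≈ $6.7958 each)
Mar 8, sell 310: 310/432 × $2,935.79 → $2,106.70
After Mar 9: 521 on hand, pool $6,295.39 (≈ $12.0833 each)
Mar 10, sell 232: 232/521 × $6,295.39 → $2,803.32
After Mar 11: 665 on hand, pool $8,417.67 (≈ $12.6582 each)
Mar 12, sell 536: 536/665 × $8,417.67 → $6,784.76
Total COGS = $2,619.41 + $2,106.70 + $2,803.32 + $6,784.76 = $14,314.19
Ending inventory (cost pool remaining) = $1,632.91

Ending inventory = $1,632.91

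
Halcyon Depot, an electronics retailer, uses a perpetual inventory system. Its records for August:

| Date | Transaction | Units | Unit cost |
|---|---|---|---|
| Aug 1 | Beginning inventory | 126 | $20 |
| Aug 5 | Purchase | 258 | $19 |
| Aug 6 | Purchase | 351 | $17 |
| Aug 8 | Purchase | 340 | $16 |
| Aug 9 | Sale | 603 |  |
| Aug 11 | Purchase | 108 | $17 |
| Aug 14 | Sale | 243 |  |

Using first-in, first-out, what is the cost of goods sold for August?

Aug 9, 603 sold [FIFO — oldest first]: 126 @ $20 + 258 @ $19 + 219 @ $17 = $11,145
Aug 14, 243 sold [FIFO — oldest first]: 132 @ $17 + 111 @ $16 = $4,020
Total COGS = $11,145 + $4,020 = $15,165
Ending inventory: 229 @ $16 + 108 @ $17 = $5,500

COGS = $15,165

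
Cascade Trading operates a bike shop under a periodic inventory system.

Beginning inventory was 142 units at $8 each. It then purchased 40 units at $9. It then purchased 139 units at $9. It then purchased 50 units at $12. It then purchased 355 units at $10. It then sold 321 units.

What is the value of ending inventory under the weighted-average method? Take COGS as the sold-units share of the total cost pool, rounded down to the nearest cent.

Ending inventory = $3,847.50

Sale 1, sell 321: 321/726 × $6,897.00 → $3,049.50
Ending inventory (cost pool remaining) = $3,847.50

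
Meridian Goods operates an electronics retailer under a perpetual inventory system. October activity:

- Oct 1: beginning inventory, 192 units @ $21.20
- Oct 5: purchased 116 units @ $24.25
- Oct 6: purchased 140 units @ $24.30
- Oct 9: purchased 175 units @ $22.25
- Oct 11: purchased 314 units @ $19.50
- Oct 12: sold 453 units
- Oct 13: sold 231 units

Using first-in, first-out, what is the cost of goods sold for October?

COGS = $15,368.65

Oct 12, 453 sold [FIFO — oldest first]: 192 @ $21.20 + 116 @ $24.25 + 140 @ $24.30 + 5 @ $22.25 = $10,396.65
Oct 13, 231 sold [FIFO — oldest first]: 170 @ $22.25 + 61 @ $19.50 = $4,972.00
Total COGS = $10,396.65 + $4,972.00 = $15,368.65
Ending inventory: 253 @ $19.50 = $4,933.50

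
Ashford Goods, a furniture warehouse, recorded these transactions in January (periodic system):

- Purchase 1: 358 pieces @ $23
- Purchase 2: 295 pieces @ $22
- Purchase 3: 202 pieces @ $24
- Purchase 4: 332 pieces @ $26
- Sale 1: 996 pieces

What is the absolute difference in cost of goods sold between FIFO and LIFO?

$573

FIFO COGS: 358 @ $23 + 295 @ $22 + 202 @ $24 + 141 @ $26 = $23,238
LIFO COGS: 332 @ $26 + 202 @ $24 + 295 @ $22 + 167 @ $23 = $23,811
Difference = |$23,238 − $23,811| = $573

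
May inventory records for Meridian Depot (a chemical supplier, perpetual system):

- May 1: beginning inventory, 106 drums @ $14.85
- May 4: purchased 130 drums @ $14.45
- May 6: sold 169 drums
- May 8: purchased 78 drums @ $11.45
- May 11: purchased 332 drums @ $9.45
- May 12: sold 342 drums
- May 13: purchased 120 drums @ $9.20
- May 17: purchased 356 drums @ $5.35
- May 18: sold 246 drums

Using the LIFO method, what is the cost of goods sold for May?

May 6, 169 sold [LIFO — newest first]: 130 @ $14.45 + 39 @ $14.85 = $2,457.65
May 12, 342 sold [LIFO — newest first]: 332 @ $9.45 + 10 @ $11.45 = $3,251.90
May 18, 246 sold [LIFO — newest first]: 246 @ $5.35 = $1,316.10
Total COGS = $2,457.65 + $3,251.90 + $1,316.10 = $7,025.65
Ending inventory: 67 @ $14.85 + 68 @ $11.45 + 120 @ $9.20 + 110 @ $5.35 = $3,466.05

COGS = $7,025.65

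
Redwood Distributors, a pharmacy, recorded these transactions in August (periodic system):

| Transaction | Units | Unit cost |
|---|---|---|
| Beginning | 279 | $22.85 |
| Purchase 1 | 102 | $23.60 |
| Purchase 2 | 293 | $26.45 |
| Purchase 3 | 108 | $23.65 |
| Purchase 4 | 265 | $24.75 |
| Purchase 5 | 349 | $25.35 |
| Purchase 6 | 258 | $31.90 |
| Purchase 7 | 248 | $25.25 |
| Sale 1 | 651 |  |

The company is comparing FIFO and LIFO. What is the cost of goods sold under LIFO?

COGS = $18,167.95

FIFO COGS: 279 @ $22.85 + 102 @ $23.60 + 270 @ $26.45 = $15,923.85
LIFO COGS: 248 @ $25.25 + 258 @ $31.90 + 145 @ $25.35 = $18,167.95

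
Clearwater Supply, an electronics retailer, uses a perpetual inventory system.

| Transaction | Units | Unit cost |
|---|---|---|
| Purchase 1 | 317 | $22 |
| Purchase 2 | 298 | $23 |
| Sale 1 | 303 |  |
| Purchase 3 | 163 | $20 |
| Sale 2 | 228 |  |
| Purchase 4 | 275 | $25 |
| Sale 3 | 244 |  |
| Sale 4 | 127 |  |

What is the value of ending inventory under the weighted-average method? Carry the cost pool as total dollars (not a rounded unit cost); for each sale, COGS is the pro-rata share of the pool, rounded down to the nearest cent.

After Purchase 1: 317 on hand, pool $6,974.00 (≈ $22.0000 each)
After Purchase 2: 615 on hand, pool $13,828.00 (≈ $22.4846 each)
Sale 1, sell 303: 303/615 × $13,828.00 → $6,812.81
After Purchase 3: 475 on hand, pool $10,275.19 (≈ $21.6320 each)
Sale 2, sell 228: 228/475 × $10,275.19 → $4,932.09
After Purchase 4: 522 on hand, pool $12,218.10 (≈ $23.4063 each)
Sale 3, sell 244: 244/522 × $12,218.10 → $5,711.14
Sale 4, sell 127: 127/278 × $6,506.96 → $2,972.60
Total COGS = $6,812.81 + $4,932.09 + $5,711.14 + $2,972.60 = $20,428.64
Ending inventory (cost pool remaining) = $3,534.36
Check: goods available $23,963.00 = COGS $20,428.64 + ending $3,534.36

Ending inventory = $3,534.36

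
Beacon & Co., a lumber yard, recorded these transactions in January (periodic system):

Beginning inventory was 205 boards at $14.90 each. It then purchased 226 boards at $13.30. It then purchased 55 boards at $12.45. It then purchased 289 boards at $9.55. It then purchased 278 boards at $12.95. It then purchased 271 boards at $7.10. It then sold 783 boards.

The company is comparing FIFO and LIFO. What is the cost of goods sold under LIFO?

COGS = $7,758.90

FIFO COGS: 205 @ $14.90 + 226 @ $13.30 + 55 @ $12.45 + 289 @ $9.55 + 8 @ $12.95 = $9,608.60
LIFO COGS: 271 @ $7.10 + 278 @ $12.95 + 234 @ $9.55 = $7,758.90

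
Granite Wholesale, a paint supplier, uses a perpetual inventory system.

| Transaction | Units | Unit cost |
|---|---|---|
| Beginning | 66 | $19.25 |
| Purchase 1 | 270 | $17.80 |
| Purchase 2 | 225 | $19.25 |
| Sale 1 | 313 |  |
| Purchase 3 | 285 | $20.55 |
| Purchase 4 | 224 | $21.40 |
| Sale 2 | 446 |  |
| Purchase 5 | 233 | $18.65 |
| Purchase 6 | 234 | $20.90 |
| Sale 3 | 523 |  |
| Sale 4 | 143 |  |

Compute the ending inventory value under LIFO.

Ending inventory = $2,089.30

Sale 1 (313) [LIFO — newest first]: 225 @ $19.25 + 88 @ $17.80 = $5,897.65
Sale 2 (446) [LIFO — newest first]: 224 @ $21.40 + 222 @ $20.55 = $9,355.70
Sale 3 (523) [LIFO — newest first]: 234 @ $20.90 + 233 @ $18.65 + 56 @ $20.55 = $10,386.85
Sale 4 (143) [LIFO — newest first]: 7 @ $20.55 + 136 @ $17.80 = $2,564.65
Total COGS = $5,897.65 + $9,355.70 + $10,386.85 + $2,564.65 = $28,204.85
Ending inventory: 66 @ $19.25 + 46 @ $17.80 = $2,089.30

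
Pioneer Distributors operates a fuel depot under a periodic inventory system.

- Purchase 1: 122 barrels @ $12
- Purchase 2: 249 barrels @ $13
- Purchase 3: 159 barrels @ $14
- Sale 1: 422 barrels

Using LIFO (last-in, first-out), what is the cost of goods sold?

COGS = $5,631

Sale 1 (422) [LIFO — newest first]: 159 @ $14 + 249 @ $13 + 14 @ $12 = $5,631
Ending inventory: 108 @ $12 = $1,296
Check: goods available $6,927 = COGS $5,631 + ending $1,296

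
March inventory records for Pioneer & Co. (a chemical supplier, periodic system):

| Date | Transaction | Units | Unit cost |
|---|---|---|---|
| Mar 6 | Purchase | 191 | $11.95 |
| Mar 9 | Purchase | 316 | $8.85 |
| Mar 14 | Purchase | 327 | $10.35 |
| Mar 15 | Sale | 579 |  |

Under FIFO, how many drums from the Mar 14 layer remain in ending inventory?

Mar 15, 579 sold [FIFO — oldest first]: 191 @ $11.95 + 316 @ $8.85 + 72 @ $10.35 = $5,824.25
Ending inventory: 255 @ $10.35 = $2,639.25

255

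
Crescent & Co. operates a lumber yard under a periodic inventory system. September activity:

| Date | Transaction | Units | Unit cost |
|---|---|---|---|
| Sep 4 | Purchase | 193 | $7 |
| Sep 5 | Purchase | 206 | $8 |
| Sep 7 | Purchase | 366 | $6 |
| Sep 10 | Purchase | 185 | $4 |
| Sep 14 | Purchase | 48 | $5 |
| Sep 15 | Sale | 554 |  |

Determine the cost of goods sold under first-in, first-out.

COGS = $3,929

Sep 15, 554 sold [FIFO — oldest first]: 193 @ $7 + 206 @ $8 + 155 @ $6 = $3,929
Ending inventory: 211 @ $6 + 185 @ $4 + 48 @ $5 = $2,246
Check: goods available $6,175 = COGS $3,929 + ending $2,246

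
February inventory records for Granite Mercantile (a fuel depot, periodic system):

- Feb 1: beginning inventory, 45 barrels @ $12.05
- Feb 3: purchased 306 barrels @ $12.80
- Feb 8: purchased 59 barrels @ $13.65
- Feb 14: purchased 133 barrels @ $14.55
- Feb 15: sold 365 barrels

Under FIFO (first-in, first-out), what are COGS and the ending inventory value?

Feb 15, 365 sold [FIFO — oldest first]: 45 @ $12.05 + 306 @ $12.80 + 14 @ $13.65 = $4,650.15
Ending inventory: 45 @ $13.65 + 133 @ $14.55 = $2,549.40

COGS = $4,650.15; ending inventory = $2,549.40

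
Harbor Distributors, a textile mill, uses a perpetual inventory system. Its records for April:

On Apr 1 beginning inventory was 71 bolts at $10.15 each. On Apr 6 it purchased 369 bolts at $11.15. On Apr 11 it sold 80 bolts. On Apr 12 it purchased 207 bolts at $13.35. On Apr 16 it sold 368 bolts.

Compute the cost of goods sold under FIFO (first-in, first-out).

COGS = $4,941.80

Apr 11, 80 sold [FIFO — oldest first]: 71 @ $10.15 + 9 @ $11.15 = $821.00
Apr 16, 368 sold [FIFO — oldest first]: 360 @ $11.15 + 8 @ $13.35 = $4,120.80
Total COGS = $821.00 + $4,120.80 = $4,941.80
Ending inventory: 199 @ $13.35 = $2,656.65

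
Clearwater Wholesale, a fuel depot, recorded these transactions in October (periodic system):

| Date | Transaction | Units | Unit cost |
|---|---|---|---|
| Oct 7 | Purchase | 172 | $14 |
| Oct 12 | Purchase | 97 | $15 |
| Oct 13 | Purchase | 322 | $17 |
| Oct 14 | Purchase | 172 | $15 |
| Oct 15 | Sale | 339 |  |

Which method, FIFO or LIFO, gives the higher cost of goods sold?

LIFO

FIFO COGS: 172 @ $14 + 97 @ $15 + 70 @ $17 = $5,053
LIFO COGS: 172 @ $15 + 167 @ $17 = $5,419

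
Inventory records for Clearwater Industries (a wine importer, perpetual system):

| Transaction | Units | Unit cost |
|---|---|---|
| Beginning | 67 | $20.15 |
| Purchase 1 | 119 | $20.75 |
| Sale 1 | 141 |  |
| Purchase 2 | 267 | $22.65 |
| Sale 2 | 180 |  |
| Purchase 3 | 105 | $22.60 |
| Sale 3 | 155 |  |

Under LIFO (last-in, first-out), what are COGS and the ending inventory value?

Sale 1 (141) [LIFO — newest first]: 119 @ $20.75 + 22 @ $20.15 = $2,912.55
Sale 2 (180) [LIFO — newest first]: 180 @ $22.65 = $4,077.00
Sale 3 (155) [LIFO — newest first]: 105 @ $22.60 + 50 @ $22.65 = $3,505.50
Total COGS = $2,912.55 + $4,077.00 + $3,505.50 = $10,495.05
Ending inventory: 45 @ $20.15 + 37 @ $22.65 = $1,744.80

COGS = $10,495.05; ending inventory = $1,744.80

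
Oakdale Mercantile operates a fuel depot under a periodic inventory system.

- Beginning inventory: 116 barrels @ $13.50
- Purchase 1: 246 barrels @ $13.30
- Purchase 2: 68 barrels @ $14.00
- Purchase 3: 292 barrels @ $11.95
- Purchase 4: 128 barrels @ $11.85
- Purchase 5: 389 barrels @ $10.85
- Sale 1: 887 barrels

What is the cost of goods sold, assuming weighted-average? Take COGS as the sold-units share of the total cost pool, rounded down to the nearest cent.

Sale 1, sell 887: 887/1239 × $15,016.65 → $10,750.41
Ending inventory (cost pool remaining) = $4,266.24

COGS = $10,750.41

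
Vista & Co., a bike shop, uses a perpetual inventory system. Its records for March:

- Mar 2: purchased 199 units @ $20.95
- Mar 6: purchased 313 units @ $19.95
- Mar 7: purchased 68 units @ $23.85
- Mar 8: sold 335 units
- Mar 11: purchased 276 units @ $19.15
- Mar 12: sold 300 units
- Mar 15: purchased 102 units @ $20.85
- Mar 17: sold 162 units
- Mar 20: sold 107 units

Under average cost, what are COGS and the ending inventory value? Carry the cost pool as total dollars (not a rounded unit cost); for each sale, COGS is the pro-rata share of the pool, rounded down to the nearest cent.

After Mar 2: 199 on hand, pool $4,169.05 (≈ $20.9500 each)
After Mar 6: 512 on hand, pool $10,413.40 (≈ $20.3387 each)
After Mar 7: 580 on hand, pool $12,035.20 (≈ $20.7503 each)
Mar 8, sell 335: 335/580 × $12,035.20 → $6,951.36
After Mar 11: 521 on hand, pool $10,369.24 (≈ $19.9026 each)
Mar 12, sell 300: 300/521 × $10,369.24 → $5,970.77
After Mar 15: 323 on hand, pool $6,525.17 (≈ $20.2018 each)
Mar 17, sell 162: 162/323 × $6,525.17 → $3,272.68
Mar 20, sell 107: 107/161 × $3,252.49 → $2,161.59
Total COGS = $6,951.36 + $5,970.77 + $3,272.68 + $2,161.59 = $18,356.40
Ending inventory (cost pool remaining) = $1,090.90
Check: goods available $19,447.30 = COGS $18,356.40 + ending $1,090.90

COGS = $18,356.40; ending inventory = $1,090.90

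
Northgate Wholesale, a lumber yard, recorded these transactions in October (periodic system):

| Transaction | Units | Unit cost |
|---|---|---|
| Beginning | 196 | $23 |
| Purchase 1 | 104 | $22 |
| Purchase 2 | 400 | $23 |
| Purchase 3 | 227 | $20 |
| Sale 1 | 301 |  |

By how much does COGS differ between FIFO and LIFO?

$577

FIFO COGS: 196 @ $23 + 104 @ $22 + 1 @ $23 = $6,819
LIFO COGS: 227 @ $20 + 74 @ $23 = $6,242
Difference = |$6,819 − $6,242| = $577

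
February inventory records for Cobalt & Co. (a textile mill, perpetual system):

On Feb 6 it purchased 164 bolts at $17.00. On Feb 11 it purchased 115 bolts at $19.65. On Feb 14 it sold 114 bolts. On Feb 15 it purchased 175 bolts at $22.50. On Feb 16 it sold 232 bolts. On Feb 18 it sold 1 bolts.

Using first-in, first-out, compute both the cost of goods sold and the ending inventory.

COGS = $6,577.75; ending inventory = $2,407.50

Feb 14, 114 sold [FIFO — oldest first]: 114 @ $17.00 = $1,938.00
Feb 16, 232 sold [FIFO — oldest first]: 50 @ $17.00 + 115 @ $19.65 + 67 @ $22.50 = $4,617.25
Feb 18, 1 sold [FIFO — oldest first]: 1 @ $22.50 = $22.50
Total COGS = $1,938.00 + $4,617.25 + $22.50 = $6,577.75
Ending inventory: 107 @ $22.50 = $2,407.50
Check: goods available $8,985.25 = COGS $6,577.75 + ending $2,407.50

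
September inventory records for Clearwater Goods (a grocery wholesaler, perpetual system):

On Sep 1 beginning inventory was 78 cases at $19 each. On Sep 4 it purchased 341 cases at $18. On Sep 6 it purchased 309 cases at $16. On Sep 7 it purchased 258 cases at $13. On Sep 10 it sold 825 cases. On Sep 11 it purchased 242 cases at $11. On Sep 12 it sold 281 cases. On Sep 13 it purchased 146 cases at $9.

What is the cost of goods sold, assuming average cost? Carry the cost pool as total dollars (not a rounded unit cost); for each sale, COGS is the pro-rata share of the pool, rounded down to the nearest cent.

COGS = $16,987.28

After Sep 1: 78 on hand, pool $1,482.00 (≈ $19.0000 each)
After Sep 4: 419 on hand, pool $7,620.00 (≈ $18.1862 each)
After Sep 6: 728 on hand, pool $12,564.00 (≈ $17.2582 each)
After Sep 7: 986 on hand, pool $15,918.00 (≈ $16.1440 each)
Sep 10, sell 825: 825/986 × $15,918.00 → $13,318.81
After Sep 11: 403 on hand, pool $5,261.19 (≈ $13.0551 each)
Sep 12, sell 281: 281/403 × $5,261.19 → $3,668.47
After Sep 13: 268 on hand, pool $2,906.72 (≈ $10.8460 each)
Total COGS = $13,318.81 + $3,668.47 = $16,987.28
Ending inventory (cost pool remaining) = $2,906.72
Check: goods available $19,894.00 = COGS $16,987.28 + ending $2,906.72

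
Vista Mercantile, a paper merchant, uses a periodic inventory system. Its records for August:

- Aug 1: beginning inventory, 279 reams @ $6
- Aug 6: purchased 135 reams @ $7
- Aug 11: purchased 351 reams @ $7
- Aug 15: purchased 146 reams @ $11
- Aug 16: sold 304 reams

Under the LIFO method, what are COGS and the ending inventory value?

COGS = $2,712; ending inventory = $3,970

Aug 16, 304 sold [LIFO — newest first]: 146 @ $11 + 158 @ $7 = $2,712
Ending inventory: 279 @ $6 + 135 @ $7 + 193 @ $7 = $3,970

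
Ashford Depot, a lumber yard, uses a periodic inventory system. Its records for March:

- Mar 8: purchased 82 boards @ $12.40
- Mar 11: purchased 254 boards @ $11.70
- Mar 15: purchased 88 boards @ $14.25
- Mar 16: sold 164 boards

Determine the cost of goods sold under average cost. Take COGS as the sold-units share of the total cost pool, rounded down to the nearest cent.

COGS = $2,027.79

Mar 16, sell 164: 164/424 × $5,242.60 → $2,027.79
Ending inventory (cost pool remaining) = $3,214.81
Check: goods available $5,242.60 = COGS $2,027.79 + ending $3,214.81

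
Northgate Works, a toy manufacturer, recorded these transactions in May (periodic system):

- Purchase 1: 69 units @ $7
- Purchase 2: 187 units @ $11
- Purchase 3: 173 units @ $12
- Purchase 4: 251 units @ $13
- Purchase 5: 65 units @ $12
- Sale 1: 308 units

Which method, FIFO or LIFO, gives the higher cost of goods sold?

LIFO

FIFO COGS: 69 @ $7 + 187 @ $11 + 52 @ $12 = $3,164
LIFO COGS: 65 @ $12 + 243 @ $13 = $3,939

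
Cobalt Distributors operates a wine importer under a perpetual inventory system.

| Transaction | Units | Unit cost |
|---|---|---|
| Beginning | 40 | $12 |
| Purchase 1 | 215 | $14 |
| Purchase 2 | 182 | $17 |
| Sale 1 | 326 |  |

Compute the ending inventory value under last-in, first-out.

Ending inventory = $1,474

Sale 1 (326) [LIFO — newest first]: 182 @ $17 + 144 @ $14 = $5,110
Ending inventory: 40 @ $12 + 71 @ $14 = $1,474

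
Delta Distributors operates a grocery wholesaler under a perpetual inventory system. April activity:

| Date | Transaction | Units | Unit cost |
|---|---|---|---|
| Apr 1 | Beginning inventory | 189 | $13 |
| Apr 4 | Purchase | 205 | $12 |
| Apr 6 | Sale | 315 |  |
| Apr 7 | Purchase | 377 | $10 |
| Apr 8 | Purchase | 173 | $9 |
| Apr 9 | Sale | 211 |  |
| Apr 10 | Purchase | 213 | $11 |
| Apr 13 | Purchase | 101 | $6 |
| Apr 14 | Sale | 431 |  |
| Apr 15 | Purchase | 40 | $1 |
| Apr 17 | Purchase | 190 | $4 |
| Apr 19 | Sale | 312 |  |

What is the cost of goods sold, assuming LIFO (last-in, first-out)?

Apr 6, 315 sold [LIFO — newest first]: 205 @ $12 + 110 @ $13 = $3,890
Apr 9, 211 sold [LIFO — newest first]: 173 @ $9 + 38 @ $10 = $1,937
Apr 14, 431 sold [LIFO — newest first]: 101 @ $6 + 213 @ $11 + 117 @ $10 = $4,119
Apr 19, 312 sold [LIFO — newest first]: 190 @ $4 + 40 @ $1 + 82 @ $10 = $1,620
Total COGS = $3,890 + $1,937 + $4,119 + $1,620 = $11,566
Ending inventory: 79 @ $13 + 140 @ $10 = $2,427
Check: goods available $13,993 = COGS $11,566 + ending $2,427

COGS = $11,566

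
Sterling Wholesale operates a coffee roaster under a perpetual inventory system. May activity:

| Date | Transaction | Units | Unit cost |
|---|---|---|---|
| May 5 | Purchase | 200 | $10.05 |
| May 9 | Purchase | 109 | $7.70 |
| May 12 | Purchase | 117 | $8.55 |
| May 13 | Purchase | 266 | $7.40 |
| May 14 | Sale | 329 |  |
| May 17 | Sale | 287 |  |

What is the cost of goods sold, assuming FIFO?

May 14, 329 sold [FIFO — oldest first]: 200 @ $10.05 + 109 @ $7.70 + 20 @ $8.55 = $3,020.30
May 17, 287 sold [FIFO — oldest first]: 97 @ $8.55 + 190 @ $7.40 = $2,235.35
Total COGS = $3,020.30 + $2,235.35 = $5,255.65
Ending inventory: 76 @ $7.40 = $562.40
Check: goods available $5,818.05 = COGS $5,255.65 + ending $562.40

COGS = $5,255.65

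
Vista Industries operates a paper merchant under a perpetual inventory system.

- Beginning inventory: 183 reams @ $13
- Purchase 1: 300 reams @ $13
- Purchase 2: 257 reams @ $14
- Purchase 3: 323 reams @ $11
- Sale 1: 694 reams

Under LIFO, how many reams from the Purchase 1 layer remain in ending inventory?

186

Sale 1 (694) [LIFO — newest first]: 323 @ $11 + 257 @ $14 + 114 @ $13 = $8,633
Ending inventory: 183 @ $13 + 186 @ $13 = $4,797
Check: goods available $13,430 = COGS $8,633 + ending $4,797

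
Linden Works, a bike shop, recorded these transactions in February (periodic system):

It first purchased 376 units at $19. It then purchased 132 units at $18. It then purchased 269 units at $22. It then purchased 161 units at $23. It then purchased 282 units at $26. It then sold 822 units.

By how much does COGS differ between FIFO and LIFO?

FIFO COGS: 376 @ $19 + 132 @ $18 + 269 @ $22 + 45 @ $23 = $16,473
LIFO COGS: 282 @ $26 + 161 @ $23 + 269 @ $22 + 110 @ $18 = $18,933
Difference = |$16,473 − $18,933| = $2,460

$2,460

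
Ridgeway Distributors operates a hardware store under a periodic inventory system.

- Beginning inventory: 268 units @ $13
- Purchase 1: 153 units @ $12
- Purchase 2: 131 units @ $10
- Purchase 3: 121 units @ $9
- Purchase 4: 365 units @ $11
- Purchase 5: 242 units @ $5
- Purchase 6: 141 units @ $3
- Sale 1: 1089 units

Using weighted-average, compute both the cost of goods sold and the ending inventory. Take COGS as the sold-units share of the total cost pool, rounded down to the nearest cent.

COGS = $10,243.95; ending inventory = $3,123.05

Sale 1, sell 1089: 1089/1421 × $13,367.00 → $10,243.95
Ending inventory (cost pool remaining) = $3,123.05
Check: goods available $13,367.00 = COGS $10,243.95 + ending $3,123.05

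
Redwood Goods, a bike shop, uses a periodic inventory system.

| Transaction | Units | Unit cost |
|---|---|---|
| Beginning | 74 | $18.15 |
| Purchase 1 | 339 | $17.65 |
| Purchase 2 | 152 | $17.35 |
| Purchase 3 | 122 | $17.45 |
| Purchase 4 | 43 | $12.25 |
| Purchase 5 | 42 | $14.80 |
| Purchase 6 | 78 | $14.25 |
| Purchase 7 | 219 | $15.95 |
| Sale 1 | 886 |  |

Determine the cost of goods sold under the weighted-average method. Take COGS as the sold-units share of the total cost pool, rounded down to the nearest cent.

COGS = $14,790.52

Sale 1, sell 886: 886/1069 × $17,845.45 → $14,790.52
Ending inventory (cost pool remaining) = $3,054.93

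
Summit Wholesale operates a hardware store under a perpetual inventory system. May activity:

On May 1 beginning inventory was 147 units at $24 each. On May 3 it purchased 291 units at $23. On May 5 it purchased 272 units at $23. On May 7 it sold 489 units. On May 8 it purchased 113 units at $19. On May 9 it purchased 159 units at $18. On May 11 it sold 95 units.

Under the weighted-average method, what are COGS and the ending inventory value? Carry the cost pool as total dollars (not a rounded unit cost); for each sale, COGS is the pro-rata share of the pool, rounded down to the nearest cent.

After May 1: 147 on hand, pool $3,528.00 (≈ $24.0000 each)
After May 3: 438 on hand, pool $10,221.00 (≈ $23.3356 each)
After May 5: 710 on hand, pool $16,477.00 (≈ $23.2070 each)
May 7, sell 489: 489/710 × $16,477.00 → $11,348.24
After May 8: 334 on hand, pool $7,275.76 (≈ $21.7837 each)
After May 9: 493 on hand, pool $10,137.76 (≈ $20.5634 each)
May 11, sell 95: 95/493 × $10,137.76 → $1,953.52
Total COGS = $11,348.24 + $1,953.52 = $13,301.76
Ending inventory (cost pool remaining) = $8,184.24

COGS = $13,301.76; ending inventory = $8,184.24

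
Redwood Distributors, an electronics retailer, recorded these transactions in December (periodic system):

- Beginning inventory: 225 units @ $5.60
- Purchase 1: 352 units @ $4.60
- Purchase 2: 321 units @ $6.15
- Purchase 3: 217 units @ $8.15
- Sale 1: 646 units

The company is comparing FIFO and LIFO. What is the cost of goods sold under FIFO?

COGS = $3,303.55

FIFO COGS: 225 @ $5.60 + 352 @ $4.60 + 69 @ $6.15 = $3,303.55
LIFO COGS: 217 @ $8.15 + 321 @ $6.15 + 108 @ $4.60 = $4,239.50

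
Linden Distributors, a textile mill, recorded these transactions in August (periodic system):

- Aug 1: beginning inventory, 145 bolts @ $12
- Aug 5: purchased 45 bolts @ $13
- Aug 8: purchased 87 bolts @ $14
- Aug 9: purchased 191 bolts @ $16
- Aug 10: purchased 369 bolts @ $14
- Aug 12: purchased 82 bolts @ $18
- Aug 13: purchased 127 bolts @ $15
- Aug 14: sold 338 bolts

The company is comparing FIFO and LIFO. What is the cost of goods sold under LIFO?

FIFO COGS: 145 @ $12 + 45 @ $13 + 87 @ $14 + 61 @ $16 = $4,519
LIFO COGS: 127 @ $15 + 82 @ $18 + 129 @ $14 = $5,187

COGS = $5,187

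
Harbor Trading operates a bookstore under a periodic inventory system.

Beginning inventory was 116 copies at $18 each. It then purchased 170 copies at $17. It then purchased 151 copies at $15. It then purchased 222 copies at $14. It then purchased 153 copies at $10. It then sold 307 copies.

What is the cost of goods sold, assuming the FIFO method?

Sale 1 (307) [FIFO — oldest first]: 116 @ $18 + 170 @ $17 + 21 @ $15 = $5,293
Ending inventory: 130 @ $15 + 222 @ $14 + 153 @ $10 = $6,588
Check: goods available $11,881 = COGS $5,293 + ending $6,588

COGS = $5,293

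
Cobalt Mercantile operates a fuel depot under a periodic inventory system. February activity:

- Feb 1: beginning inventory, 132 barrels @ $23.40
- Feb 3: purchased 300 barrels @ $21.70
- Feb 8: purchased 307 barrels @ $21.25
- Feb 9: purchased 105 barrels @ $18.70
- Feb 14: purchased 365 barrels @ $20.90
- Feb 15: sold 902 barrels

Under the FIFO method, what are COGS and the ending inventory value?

COGS = $19,298.25; ending inventory = $6,416.30

Feb 15, 902 sold [FIFO — oldest first]: 132 @ $23.40 + 300 @ $21.70 + 307 @ $21.25 + 105 @ $18.70 + 58 @ $20.90 = $19,298.25
Ending inventory: 307 @ $20.90 = $6,416.30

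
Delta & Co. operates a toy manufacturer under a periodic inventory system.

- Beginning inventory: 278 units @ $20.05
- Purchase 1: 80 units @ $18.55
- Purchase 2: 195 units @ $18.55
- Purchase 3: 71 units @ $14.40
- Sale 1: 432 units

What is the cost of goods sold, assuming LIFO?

COGS = $7,847.95

Sale 1 (432) [LIFO — newest first]: 71 @ $14.40 + 195 @ $18.55 + 80 @ $18.55 + 86 @ $20.05 = $7,847.95
Ending inventory: 192 @ $20.05 = $3,849.60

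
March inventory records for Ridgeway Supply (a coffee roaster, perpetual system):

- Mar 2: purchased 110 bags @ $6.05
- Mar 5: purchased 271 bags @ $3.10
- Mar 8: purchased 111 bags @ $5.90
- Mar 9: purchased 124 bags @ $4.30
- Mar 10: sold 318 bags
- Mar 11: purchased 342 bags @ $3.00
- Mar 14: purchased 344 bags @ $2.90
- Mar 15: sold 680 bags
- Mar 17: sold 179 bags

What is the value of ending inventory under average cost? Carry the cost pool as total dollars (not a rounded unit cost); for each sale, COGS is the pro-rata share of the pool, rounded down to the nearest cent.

Ending inventory = $422.61

After Mar 2: 110 on hand, pool $665.50 (≈ $6.0500 each)
After Mar 5: 381 on hand, pool $1,505.60 (≈ $3.9517 each)
After Mar 8: 492 on hand, pool $2,160.50 (≈ $4.3913 each)
After Mar 9: 616 on hand, pool $2,693.70 (≈ $4.3729 each)
Mar 10, sell 318: 318/616 × $2,693.70 → $1,390.57
After Mar 11: 640 on hand, pool $2,329.13 (≈ $3.6393 each)
After Mar 14: 984 on hand, pool $3,326.73 (≈ $3.3808 each)
Mar 15, sell 680: 680/984 × $3,326.73 → $2,298.95
Mar 17, sell 179: 179/304 × $1,027.78 → $605.17
Total COGS = $1,390.57 + $2,298.95 + $605.17 = $4,294.69
Ending inventory (cost pool remaining) = $422.61
Check: goods available $4,717.30 = COGS $4,294.69 + ending $422.61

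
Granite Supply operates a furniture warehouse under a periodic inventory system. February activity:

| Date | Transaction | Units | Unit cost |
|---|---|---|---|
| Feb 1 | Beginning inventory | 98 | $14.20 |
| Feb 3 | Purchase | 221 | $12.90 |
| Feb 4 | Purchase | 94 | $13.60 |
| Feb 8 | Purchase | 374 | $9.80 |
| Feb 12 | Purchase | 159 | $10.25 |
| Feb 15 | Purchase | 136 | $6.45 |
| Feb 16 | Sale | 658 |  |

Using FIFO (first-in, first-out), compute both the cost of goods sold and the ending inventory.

Feb 16, 658 sold [FIFO — oldest first]: 98 @ $14.20 + 221 @ $12.90 + 94 @ $13.60 + 245 @ $9.80 = $7,921.90
Ending inventory: 129 @ $9.80 + 159 @ $10.25 + 136 @ $6.45 = $3,771.15

COGS = $7,921.90; ending inventory = $3,771.15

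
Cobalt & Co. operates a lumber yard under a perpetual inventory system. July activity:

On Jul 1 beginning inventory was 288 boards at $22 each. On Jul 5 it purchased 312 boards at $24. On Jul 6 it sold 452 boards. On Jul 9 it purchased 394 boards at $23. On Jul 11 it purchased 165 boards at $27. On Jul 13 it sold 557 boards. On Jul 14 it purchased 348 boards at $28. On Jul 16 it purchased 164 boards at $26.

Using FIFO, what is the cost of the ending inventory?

Jul 6, 452 sold [FIFO — oldest first]: 288 @ $22 + 164 @ $24 = $10,272
Jul 13, 557 sold [FIFO — oldest first]: 148 @ $24 + 394 @ $23 + 15 @ $27 = $13,019
Total COGS = $10,272 + $13,019 = $23,291
Ending inventory: 150 @ $27 + 348 @ $28 + 164 @ $26 = $18,058
Check: goods available $41,349 = COGS $23,291 + ending $18,058

Ending inventory = $18,058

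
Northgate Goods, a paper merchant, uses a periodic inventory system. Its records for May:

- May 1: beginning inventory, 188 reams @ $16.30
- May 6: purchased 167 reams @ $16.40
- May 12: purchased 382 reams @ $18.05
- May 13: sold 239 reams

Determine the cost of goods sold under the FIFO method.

May 13, 239 sold [FIFO — oldest first]: 188 @ $16.30 + 51 @ $16.40 = $3,900.80
Ending inventory: 116 @ $16.40 + 382 @ $18.05 = $8,797.50
Check: goods available $12,698.30 = COGS $3,900.80 + ending $8,797.50

COGS = $3,900.80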